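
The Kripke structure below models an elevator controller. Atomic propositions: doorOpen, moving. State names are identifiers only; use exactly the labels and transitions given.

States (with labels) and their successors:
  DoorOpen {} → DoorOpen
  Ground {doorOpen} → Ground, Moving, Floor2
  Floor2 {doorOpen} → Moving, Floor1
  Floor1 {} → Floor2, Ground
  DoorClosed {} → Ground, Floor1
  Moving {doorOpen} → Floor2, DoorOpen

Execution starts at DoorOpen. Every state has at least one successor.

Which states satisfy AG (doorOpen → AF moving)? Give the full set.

{DoorOpen}

States satisfying doorOpen → AF moving: {DoorOpen, Floor1, DoorClosed}.
States satisfying AG (doorOpen → AF moving): {DoorOpen}.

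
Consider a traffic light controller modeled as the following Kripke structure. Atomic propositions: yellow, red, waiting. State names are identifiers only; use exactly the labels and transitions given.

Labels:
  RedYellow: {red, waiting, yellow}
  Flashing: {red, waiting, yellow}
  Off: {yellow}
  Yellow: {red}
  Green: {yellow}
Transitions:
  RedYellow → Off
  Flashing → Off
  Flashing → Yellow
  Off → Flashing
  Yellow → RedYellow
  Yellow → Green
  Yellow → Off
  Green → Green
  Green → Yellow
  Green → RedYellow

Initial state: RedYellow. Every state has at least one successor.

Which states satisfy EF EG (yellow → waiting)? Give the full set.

none

States satisfying EG (yellow → waiting): ∅.
States satisfying EF EG (yellow → waiting): ∅.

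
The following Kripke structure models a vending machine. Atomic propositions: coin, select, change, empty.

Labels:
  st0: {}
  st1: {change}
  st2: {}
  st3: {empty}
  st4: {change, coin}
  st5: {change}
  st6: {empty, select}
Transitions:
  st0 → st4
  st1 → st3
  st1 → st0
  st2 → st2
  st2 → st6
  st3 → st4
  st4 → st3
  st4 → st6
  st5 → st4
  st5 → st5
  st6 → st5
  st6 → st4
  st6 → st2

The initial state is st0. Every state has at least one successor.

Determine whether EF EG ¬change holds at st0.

States satisfying EG ¬change: {st2, st6}.
States satisfying EF EG ¬change: {st0, st1, st2, st3, st4, st5, st6}.
Some path from st0 reaches a state where EG ¬change holds.
st0 ∈ Sat(EF EG ¬change).

Holds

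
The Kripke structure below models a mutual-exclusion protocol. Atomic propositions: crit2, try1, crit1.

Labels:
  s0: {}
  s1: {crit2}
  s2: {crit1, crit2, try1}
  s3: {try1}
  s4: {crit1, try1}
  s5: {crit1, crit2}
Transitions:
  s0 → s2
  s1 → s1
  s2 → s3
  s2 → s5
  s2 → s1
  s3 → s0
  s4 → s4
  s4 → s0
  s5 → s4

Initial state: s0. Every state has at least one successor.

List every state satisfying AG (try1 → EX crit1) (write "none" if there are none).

States satisfying try1 → EX crit1: {s0, s1, s2, s4, s5}.
States satisfying AG (try1 → EX crit1): {s1}.

{s1}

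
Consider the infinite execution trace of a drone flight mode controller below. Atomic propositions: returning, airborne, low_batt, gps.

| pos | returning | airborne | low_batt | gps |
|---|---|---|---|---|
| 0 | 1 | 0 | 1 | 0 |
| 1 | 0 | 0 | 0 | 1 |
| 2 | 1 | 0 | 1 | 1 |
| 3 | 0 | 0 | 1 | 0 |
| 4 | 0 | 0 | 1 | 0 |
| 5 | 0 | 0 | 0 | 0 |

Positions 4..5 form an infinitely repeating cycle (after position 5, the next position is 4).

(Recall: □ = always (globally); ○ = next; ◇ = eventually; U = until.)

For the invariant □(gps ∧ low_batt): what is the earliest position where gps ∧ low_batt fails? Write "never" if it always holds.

At position 0 the labels are {low_batt, returning}, so gps ∧ low_batt is false there. This is the first violation.

0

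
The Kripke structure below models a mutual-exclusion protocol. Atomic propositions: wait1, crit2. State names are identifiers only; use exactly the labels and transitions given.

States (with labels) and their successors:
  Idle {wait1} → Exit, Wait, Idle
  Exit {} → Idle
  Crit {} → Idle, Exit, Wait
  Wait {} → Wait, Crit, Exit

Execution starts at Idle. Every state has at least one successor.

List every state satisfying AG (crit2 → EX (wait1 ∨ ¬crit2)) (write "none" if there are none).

States satisfying crit2 → EX (wait1 ∨ ¬crit2): {Idle, Exit, Crit, Wait}.
States satisfying AG (crit2 → EX (wait1 ∨ ¬crit2)): {Idle, Exit, Crit, Wait}.

{Idle, Exit, Crit, Wait}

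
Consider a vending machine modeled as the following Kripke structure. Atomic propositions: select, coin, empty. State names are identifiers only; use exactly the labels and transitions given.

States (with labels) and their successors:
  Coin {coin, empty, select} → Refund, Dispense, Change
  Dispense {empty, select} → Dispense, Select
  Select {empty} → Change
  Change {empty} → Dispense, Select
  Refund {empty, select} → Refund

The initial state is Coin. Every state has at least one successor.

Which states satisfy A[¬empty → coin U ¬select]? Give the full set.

{Select, Change}

States satisfying ¬empty → coin: {Coin, Dispense, Select, Change, Refund}.
States satisfying ¬select: {Select, Change}.
States satisfying A[¬empty → coin U ¬select]: {Select, Change}.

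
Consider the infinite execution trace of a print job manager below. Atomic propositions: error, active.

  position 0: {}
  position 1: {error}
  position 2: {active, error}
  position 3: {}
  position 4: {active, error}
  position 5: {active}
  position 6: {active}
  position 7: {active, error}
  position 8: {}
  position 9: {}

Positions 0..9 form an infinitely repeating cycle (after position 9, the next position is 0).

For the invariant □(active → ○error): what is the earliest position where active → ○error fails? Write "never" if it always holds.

2

Check active → ○error at each position in order: 0 ✓, 1 ✓.
At position 2 the labels are {active, error} and the next position 3 has {}, so active → ○error is false there. This is the first violation.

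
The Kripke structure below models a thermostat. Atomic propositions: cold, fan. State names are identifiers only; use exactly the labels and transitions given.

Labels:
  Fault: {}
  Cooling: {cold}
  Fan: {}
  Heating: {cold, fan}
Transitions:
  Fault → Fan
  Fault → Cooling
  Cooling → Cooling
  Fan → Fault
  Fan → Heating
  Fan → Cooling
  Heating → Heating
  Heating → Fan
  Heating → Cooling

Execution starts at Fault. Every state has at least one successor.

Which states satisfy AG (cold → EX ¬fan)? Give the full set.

{Fault, Cooling, Fan, Heating}

States satisfying cold → EX ¬fan: {Fault, Cooling, Fan, Heating}.
States satisfying AG (cold → EX ¬fan): {Fault, Cooling, Fan, Heating}.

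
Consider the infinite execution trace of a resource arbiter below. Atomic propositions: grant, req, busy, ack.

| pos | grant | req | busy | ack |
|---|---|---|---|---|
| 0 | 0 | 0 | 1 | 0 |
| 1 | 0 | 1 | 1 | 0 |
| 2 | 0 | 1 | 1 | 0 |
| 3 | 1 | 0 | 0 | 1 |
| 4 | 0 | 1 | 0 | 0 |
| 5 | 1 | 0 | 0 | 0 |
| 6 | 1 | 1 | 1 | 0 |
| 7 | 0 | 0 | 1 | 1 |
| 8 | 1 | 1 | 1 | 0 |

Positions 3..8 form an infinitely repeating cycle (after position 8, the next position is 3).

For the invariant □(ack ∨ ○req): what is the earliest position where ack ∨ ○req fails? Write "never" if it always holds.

2

Check ack ∨ ○req at each position in order: 0 ✓, 1 ✓.
At position 2 the labels are {busy, req} and the next position 3 has {ack, grant}, so ack ∨ ○req is false there. This is the first violation.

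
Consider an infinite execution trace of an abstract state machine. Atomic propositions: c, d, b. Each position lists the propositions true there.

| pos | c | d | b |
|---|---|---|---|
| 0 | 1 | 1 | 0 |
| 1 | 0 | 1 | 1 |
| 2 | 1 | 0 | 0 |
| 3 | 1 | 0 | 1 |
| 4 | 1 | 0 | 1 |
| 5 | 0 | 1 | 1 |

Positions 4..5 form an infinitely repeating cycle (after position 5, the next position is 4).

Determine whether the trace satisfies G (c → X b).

Holds

c → X b holds at every position 0..5, and those are all positions ever visited, so G (c → X b) holds.
Positions where c holds: 0, 2, 3, 4.
Check X b at each: 0→ok, 2→ok, 3→ok, 4→ok.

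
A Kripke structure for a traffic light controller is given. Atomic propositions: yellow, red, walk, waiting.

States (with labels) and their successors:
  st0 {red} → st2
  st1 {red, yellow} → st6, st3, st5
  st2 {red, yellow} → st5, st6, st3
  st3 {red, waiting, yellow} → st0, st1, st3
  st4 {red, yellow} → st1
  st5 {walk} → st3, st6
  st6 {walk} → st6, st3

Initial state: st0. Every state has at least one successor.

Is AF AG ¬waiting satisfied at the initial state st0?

States satisfying AG ¬waiting: ∅.
States satisfying AF AG ¬waiting: ∅.
There is a path from st0 along which AG ¬waiting never holds.
st0 ∉ Sat(AF AG ¬waiting).

No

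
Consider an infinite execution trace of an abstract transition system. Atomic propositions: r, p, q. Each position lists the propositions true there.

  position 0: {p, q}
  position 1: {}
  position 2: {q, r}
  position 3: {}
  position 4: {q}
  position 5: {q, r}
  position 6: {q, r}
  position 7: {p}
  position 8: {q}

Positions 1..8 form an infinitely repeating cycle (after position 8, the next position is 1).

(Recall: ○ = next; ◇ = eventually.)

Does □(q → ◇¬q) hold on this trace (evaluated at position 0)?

q → ◇¬q holds at every position 0..8, and those are all positions ever visited, so □(q → ◇¬q) holds.
Positions where q holds: 0, 2, 4, 5, 6, 8.
Check ◇¬q at each: 0→ok, 2→ok, 4→ok, 5→ok, 6→ok, 8→ok.

Yes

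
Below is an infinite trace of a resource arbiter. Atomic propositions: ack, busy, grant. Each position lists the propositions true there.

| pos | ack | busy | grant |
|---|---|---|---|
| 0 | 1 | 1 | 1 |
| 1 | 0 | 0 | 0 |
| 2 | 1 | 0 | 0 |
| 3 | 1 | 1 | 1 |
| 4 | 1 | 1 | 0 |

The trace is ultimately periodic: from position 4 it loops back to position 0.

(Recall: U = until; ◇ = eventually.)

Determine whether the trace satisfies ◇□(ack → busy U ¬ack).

□(ack → busy U ¬ack) is false at every position 0..4, so it never becomes true and ◇□(ack → busy U ¬ack) fails.

Violated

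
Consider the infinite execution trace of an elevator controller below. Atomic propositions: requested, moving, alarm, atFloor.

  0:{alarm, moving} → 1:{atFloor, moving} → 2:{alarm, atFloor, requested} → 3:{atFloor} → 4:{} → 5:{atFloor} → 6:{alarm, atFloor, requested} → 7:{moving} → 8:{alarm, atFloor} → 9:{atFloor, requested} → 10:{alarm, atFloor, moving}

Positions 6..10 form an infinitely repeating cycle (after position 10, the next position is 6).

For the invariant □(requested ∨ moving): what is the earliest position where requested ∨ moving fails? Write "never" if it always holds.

Check requested ∨ moving at each position in order: 0 ✓, 1 ✓, 2 ✓.
At position 3 the labels are {atFloor}, so requested ∨ moving is false there. This is the first violation.

3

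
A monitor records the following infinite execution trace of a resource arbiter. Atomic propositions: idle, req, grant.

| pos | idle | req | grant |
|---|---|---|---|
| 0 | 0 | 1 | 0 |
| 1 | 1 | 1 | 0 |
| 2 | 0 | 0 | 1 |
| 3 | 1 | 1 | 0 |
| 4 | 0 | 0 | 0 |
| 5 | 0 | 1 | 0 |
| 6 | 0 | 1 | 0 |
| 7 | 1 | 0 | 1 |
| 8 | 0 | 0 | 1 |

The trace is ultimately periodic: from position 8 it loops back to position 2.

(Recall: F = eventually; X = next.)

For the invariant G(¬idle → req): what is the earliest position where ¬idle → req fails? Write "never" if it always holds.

Check ¬idle → req at each position in order: 0 ✓, 1 ✓.
At position 2 the labels are {grant}, so ¬idle → req is false there. This is the first violation.

2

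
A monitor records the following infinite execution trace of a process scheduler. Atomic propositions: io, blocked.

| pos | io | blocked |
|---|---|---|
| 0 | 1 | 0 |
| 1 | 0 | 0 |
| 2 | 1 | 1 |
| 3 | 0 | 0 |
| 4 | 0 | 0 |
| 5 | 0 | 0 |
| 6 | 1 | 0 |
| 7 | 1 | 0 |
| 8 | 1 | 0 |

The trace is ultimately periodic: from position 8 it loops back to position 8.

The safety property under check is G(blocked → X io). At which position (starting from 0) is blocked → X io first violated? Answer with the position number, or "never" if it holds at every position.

Check blocked → X io at each position in order: 0 ✓, 1 ✓.
At position 2 the labels are {blocked, io} and the next position 3 has {}, so blocked → X io is false there. This is the first violation.

2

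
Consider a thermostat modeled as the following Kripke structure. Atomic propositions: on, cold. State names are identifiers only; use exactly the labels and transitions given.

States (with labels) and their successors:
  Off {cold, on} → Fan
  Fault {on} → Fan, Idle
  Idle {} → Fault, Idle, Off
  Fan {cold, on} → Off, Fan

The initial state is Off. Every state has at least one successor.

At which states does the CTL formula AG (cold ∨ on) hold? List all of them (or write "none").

States satisfying cold ∨ on: {Off, Fault, Fan}.
States satisfying AG (cold ∨ on): {Off, Fan}.

{Off, Fan}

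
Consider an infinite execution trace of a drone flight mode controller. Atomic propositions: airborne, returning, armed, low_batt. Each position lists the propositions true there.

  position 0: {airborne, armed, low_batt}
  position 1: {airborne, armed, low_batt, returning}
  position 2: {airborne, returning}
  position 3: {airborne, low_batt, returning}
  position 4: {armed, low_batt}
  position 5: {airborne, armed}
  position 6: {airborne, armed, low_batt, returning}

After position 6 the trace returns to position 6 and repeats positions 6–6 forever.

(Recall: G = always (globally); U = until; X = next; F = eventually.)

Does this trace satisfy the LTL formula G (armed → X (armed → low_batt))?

No

armed → X (armed → low_batt) must hold at every position from 0 onward. It fails at position 4, so G (armed → X (armed → low_batt)) is false.
Positions where armed holds: 0, 1, 4, 5, 6.
Check X (armed → low_batt) at each: 0→ok, 1→ok, 4→fails, 5→ok, 6→ok.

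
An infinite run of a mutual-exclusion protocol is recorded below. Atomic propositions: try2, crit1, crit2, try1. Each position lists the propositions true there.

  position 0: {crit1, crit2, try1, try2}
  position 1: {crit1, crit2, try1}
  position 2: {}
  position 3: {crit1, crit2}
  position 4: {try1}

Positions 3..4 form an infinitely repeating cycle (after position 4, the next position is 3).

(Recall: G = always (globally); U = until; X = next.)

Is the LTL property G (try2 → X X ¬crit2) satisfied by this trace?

try2 → X X ¬crit2 holds at every position 0..4, and those are all positions ever visited, so G (try2 → X X ¬crit2) holds.
Positions where try2 holds: 0.
Check X X ¬crit2 at each: 0→ok.

Holds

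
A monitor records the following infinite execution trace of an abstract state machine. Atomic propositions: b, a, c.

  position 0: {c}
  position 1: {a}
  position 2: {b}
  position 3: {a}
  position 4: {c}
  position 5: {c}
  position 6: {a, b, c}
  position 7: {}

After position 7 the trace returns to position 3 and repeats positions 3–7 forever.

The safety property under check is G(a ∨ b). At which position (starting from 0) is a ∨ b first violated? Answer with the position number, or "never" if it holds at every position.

At position 0 the labels are {c}, so a ∨ b is false there. This is the first violation.

0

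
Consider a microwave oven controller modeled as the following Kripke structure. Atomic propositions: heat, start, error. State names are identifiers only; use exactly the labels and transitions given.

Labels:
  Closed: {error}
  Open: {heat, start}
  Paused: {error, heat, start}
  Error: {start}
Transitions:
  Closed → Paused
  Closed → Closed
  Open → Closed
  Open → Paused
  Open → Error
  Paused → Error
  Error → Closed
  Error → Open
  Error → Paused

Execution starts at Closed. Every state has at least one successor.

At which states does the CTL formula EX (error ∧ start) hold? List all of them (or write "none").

States satisfying error ∧ start: {Paused}.
States satisfying EX (error ∧ start): {Closed, Open, Error}.

{Closed, Open, Error}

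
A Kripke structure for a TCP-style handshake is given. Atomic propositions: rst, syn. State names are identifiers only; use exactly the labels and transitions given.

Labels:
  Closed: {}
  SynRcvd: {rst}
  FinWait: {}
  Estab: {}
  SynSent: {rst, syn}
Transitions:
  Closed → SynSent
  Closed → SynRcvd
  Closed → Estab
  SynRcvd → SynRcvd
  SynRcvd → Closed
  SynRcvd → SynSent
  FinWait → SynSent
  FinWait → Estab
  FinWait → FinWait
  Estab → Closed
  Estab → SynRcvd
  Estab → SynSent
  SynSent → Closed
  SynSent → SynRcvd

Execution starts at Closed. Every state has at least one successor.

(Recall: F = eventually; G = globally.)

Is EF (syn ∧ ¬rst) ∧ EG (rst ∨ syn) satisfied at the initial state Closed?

States satisfying syn ∧ ¬rst: ∅.
States satisfying EF (syn ∧ ¬rst): ∅.
States satisfying rst ∨ syn: {SynRcvd, SynSent}.
States satisfying EG (rst ∨ syn): {SynRcvd, SynSent}.
States satisfying EF (syn ∧ ¬rst) ∧ EG (rst ∨ syn): ∅.
Closed ∉ Sat(EF (syn ∧ ¬rst) ∧ EG (rst ∨ syn)).

No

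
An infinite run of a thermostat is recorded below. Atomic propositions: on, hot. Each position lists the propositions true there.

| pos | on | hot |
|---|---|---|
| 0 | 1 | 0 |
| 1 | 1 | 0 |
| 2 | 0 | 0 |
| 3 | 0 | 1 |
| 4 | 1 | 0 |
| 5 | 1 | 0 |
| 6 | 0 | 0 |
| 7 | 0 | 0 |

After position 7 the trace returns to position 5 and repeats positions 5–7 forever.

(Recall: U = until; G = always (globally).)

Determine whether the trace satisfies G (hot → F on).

Satisfied

hot → F on holds at every position 0..7, and those are all positions ever visited, so G (hot → F on) holds.
Positions where hot holds: 3.
Check F on at each: 3→ok.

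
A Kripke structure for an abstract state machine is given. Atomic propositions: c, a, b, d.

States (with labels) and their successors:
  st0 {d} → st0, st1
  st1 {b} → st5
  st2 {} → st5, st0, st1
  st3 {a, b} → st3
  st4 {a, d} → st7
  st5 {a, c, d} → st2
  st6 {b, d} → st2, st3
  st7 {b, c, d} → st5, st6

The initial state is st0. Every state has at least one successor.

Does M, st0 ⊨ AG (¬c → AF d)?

Holds

States satisfying ¬c → AF d: {st0, st1, st2, st4, st5, st6, st7}.
States satisfying AG (¬c → AF d): {st0, st1, st2, st5}.
Every state reachable from st0 satisfies ¬c → AF d.
st0 ∈ Sat(AG (¬c → AF d)).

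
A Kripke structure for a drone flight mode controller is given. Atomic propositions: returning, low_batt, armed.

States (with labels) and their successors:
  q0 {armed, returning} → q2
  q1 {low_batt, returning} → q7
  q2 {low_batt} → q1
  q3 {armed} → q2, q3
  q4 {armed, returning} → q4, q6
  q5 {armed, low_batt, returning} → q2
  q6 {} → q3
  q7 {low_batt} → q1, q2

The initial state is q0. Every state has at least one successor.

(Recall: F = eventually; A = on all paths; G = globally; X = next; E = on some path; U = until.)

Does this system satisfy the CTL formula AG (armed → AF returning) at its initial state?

States satisfying armed → AF returning: {q0, q1, q2, q4, q5, q6, q7}.
States satisfying AG (armed → AF returning): {q0, q1, q2, q5, q7}.
Every state reachable from q0 satisfies armed → AF returning.
q0 ∈ Sat(AG (armed → AF returning)).

Yes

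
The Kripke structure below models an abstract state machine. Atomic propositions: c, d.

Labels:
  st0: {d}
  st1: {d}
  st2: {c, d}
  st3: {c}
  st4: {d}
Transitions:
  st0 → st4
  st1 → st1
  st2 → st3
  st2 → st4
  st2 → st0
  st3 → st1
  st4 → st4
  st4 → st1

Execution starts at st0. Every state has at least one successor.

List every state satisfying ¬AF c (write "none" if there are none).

{st0, st1, st4}

States satisfying c: {st2, st3}.
States satisfying AF c: {st2, st3}.
States satisfying ¬AF c: {st0, st1, st4}.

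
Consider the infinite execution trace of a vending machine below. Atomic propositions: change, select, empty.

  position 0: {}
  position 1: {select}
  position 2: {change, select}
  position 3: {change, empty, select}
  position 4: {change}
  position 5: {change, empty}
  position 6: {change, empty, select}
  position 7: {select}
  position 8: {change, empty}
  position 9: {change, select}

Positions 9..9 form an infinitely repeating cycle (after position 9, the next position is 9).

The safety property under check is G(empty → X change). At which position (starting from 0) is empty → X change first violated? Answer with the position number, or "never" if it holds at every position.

6

Check empty → X change at each position in order: 0 ✓, 1 ✓, 2 ✓, 3 ✓, 4 ✓, 5 ✓.
At position 6 the labels are {change, empty, select} and the next position 7 has {select}, so empty → X change is false there. This is the first violation.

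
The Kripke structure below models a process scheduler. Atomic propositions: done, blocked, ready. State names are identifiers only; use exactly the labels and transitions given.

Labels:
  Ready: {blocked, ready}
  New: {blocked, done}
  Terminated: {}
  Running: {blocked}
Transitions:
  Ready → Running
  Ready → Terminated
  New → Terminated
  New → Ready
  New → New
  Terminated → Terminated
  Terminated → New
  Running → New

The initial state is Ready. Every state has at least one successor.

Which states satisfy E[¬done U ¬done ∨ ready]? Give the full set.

{Ready, Terminated, Running}

States satisfying ¬done: {Ready, Terminated, Running}.
States satisfying ¬done ∨ ready: {Ready, Terminated, Running}.
States satisfying E[¬done U ¬done ∨ ready]: {Ready, Terminated, Running}.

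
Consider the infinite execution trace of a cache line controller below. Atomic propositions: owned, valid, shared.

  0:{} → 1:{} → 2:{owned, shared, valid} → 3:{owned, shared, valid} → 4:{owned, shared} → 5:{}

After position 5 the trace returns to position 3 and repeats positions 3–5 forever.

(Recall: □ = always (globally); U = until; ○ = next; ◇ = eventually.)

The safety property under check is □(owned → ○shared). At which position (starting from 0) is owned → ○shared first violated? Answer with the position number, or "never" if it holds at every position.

Check owned → ○shared at each position in order: 0 ✓, 1 ✓, 2 ✓, 3 ✓.
At position 4 the labels are {owned, shared} and the next position 5 has {}, so owned → ○shared is false there. This is the first violation.

4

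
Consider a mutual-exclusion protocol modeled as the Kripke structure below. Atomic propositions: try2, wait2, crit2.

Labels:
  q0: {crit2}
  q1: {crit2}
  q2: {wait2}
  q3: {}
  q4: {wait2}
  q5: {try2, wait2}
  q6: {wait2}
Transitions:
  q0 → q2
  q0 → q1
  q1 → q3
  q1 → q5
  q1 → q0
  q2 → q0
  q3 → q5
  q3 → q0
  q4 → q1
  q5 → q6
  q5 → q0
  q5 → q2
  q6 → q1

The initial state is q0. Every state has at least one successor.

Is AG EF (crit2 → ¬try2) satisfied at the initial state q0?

States satisfying EF (crit2 → ¬try2): {q0, q1, q2, q3, q4, q5, q6}.
States satisfying AG EF (crit2 → ¬try2): {q0, q1, q2, q3, q4, q5, q6}.
Every state reachable from q0 satisfies EF (crit2 → ¬try2).
q0 ∈ Sat(AG EF (crit2 → ¬try2)).

Satisfied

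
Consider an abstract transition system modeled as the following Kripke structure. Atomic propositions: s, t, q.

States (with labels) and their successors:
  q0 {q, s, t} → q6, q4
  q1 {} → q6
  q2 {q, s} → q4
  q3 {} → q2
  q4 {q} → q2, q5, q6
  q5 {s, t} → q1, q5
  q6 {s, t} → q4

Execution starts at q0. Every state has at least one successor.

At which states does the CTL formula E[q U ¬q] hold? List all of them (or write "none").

States satisfying q: {q0, q2, q4}.
States satisfying ¬q: {q1, q3, q5, q6}.
States satisfying E[q U ¬q]: {q0, q1, q2, q3, q4, q5, q6}.

{q0, q1, q2, q3, q4, q5, q6}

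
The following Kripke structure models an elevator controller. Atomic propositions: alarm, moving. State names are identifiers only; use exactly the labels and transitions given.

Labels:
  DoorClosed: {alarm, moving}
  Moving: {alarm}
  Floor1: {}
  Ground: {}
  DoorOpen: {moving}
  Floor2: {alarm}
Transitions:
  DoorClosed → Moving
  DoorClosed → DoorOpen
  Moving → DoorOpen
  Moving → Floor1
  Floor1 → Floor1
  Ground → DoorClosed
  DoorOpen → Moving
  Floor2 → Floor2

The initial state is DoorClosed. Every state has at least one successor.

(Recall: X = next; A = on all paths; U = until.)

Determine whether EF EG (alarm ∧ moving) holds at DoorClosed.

States satisfying EG (alarm ∧ moving): ∅.
States satisfying EF EG (alarm ∧ moving): ∅.
No suitable path/successor from DoorClosed witnesses the formula.
DoorClosed ∉ Sat(EF EG (alarm ∧ moving)).

No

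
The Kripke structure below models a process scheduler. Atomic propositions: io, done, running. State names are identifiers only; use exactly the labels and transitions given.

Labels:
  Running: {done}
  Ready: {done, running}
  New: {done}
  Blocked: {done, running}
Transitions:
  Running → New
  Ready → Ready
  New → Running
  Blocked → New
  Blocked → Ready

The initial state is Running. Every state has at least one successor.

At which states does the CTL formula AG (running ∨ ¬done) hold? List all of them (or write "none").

{Ready}

States satisfying running ∨ ¬done: {Ready, Blocked}.
States satisfying AG (running ∨ ¬done): {Ready}.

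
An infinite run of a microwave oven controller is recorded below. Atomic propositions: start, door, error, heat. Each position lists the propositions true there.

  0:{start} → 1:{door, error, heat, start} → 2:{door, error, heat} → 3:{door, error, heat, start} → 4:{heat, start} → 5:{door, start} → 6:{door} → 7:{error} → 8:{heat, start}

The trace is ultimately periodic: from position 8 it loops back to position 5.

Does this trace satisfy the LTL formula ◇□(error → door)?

Violated

□(error → door) is false at every position 0..8, so it never becomes true and ◇□(error → door) fails.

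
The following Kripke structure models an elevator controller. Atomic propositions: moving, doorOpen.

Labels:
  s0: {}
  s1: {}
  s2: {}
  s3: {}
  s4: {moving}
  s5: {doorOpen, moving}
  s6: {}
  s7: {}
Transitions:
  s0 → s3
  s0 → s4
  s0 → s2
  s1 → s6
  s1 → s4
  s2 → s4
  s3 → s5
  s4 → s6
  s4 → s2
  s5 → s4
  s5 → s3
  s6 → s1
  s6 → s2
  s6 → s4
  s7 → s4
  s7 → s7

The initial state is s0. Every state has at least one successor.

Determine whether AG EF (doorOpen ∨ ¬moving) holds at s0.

Holds

States satisfying EF (doorOpen ∨ ¬moving): {s0, s1, s2, s3, s4, s5, s6, s7}.
States satisfying AG EF (doorOpen ∨ ¬moving): {s0, s1, s2, s3, s4, s5, s6, s7}.
Every state reachable from s0 satisfies EF (doorOpen ∨ ¬moving).
s0 ∈ Sat(AG EF (doorOpen ∨ ¬moving)).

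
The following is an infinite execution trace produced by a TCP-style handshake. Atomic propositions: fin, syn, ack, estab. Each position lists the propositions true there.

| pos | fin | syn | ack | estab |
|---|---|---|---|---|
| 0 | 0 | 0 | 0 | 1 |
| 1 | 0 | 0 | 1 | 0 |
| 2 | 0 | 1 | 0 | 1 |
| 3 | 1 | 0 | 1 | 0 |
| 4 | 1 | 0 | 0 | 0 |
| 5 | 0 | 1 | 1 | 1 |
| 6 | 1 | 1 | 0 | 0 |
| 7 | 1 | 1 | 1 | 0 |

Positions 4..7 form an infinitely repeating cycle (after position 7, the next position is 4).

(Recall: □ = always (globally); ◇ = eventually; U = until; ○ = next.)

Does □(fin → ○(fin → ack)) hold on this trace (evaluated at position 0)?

Violated

fin → ○(fin → ack) must hold at every position from 0 onward. It fails at position 3, so □(fin → ○(fin → ack)) is false.
Positions where fin holds: 3, 4, 6, 7.
Check ○(fin → ack) at each: 3→fails, 4→ok, 6→ok, 7→fails.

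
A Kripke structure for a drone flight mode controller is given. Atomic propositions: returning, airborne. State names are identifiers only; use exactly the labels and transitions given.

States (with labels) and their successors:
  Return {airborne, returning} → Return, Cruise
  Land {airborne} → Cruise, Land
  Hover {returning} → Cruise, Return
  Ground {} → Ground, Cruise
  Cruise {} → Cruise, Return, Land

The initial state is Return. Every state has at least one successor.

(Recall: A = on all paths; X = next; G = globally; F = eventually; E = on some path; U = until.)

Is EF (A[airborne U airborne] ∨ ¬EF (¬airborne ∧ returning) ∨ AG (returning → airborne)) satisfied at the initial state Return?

States satisfying EF (A[airborne U airborne] ∨ ¬EF (¬airborne ∧ returning) ∨ AG (returning → airborne)): {Return, Land, Hover, Ground, Cruise}.
Some path from Return reaches a state where A[airborne U airborne] ∨ ¬EF (¬airborne ∧ returning) ∨ AG (returning → airborne) holds.
Return ∈ Sat(EF (A[airborne U airborne] ∨ ¬EF (¬airborne ∧ returning) ∨ AG (returning → airborne))).

Yes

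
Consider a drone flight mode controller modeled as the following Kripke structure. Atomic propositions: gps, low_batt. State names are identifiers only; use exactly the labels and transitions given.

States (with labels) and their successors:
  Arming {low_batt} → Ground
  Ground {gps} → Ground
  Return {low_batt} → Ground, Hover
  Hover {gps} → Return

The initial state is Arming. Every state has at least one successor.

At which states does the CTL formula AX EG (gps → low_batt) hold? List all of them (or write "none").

none

States satisfying EG (gps → low_batt): ∅.
States satisfying AX EG (gps → low_batt): ∅.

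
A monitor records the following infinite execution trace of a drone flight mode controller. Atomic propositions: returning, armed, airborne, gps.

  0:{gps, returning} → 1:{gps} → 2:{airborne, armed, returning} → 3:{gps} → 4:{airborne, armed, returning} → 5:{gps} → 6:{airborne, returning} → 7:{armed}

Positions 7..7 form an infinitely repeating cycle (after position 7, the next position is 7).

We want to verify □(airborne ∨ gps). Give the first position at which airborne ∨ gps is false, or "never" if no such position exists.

Check airborne ∨ gps at each position in order: 0 ✓, 1 ✓, 2 ✓, 3 ✓, 4 ✓, 5 ✓, 6 ✓.
At position 7 the labels are {armed}, so airborne ∨ gps is false there. This is the first violation.

7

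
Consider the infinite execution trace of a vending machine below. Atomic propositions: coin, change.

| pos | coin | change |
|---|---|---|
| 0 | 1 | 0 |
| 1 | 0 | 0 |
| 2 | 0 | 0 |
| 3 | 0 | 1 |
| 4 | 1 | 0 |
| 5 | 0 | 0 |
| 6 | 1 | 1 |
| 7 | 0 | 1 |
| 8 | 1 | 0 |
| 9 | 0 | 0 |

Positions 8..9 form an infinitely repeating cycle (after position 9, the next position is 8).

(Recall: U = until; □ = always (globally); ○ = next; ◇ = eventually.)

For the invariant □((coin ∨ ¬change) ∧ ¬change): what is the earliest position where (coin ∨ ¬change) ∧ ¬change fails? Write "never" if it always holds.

Check (coin ∨ ¬change) ∧ ¬change at each position in order: 0 ✓, 1 ✓, 2 ✓.
At position 3 the labels are {change}, so (coin ∨ ¬change) ∧ ¬change is false there. This is the first violation.

3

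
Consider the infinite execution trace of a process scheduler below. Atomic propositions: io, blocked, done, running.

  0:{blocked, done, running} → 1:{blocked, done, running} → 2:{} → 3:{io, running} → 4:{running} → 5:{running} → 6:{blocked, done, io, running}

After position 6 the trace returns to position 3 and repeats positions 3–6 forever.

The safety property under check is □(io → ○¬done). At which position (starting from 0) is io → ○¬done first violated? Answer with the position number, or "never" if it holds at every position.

io → ○¬done holds at every position 0..6, and those are all the positions the trace ever visits, so the invariant □(io → ○¬done) is never violated.

never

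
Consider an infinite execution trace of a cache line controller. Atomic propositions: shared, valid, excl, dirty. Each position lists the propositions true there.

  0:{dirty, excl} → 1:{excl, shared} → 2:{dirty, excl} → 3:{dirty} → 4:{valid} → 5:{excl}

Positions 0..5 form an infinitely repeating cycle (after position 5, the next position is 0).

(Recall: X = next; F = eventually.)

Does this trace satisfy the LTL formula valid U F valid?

Walking from position 0: F valid first holds at position 0, and valid holds at every earlier position along the way, so valid U F valid holds.

Holds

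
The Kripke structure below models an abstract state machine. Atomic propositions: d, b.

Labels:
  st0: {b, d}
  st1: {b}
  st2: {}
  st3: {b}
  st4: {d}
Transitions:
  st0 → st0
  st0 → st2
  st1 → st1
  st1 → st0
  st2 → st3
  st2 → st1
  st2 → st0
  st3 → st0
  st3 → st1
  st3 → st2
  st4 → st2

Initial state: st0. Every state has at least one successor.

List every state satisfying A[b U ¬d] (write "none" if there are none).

States satisfying b: {st0, st1, st3}.
States satisfying ¬d: {st1, st2, st3}.
States satisfying A[b U ¬d]: {st1, st2, st3}.

{st1, st2, st3}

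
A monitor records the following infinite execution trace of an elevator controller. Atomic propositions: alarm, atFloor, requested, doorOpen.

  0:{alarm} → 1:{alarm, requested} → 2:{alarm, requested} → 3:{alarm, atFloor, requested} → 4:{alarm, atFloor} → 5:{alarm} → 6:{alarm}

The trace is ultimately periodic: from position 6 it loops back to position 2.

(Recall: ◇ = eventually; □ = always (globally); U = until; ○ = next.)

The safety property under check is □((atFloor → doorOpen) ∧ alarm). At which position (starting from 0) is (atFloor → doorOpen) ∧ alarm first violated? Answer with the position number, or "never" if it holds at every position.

Check (atFloor → doorOpen) ∧ alarm at each position in order: 0 ✓, 1 ✓, 2 ✓.
At position 3 the labels are {alarm, atFloor, requested}, so (atFloor → doorOpen) ∧ alarm is false there. This is the first violation.

3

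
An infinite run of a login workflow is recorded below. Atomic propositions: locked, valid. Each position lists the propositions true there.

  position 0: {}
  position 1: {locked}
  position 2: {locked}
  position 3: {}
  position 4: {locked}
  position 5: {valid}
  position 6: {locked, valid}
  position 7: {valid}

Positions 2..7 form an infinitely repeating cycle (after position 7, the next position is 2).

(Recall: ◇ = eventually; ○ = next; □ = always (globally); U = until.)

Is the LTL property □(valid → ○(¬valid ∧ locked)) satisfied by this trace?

Does not hold

valid → ○(¬valid ∧ locked) must hold at every position from 0 onward. It fails at position 5, so □(valid → ○(¬valid ∧ locked)) is false.
Positions where valid holds: 5, 6, 7.
Check ○(¬valid ∧ locked) at each: 5→fails, 6→fails, 7→ok.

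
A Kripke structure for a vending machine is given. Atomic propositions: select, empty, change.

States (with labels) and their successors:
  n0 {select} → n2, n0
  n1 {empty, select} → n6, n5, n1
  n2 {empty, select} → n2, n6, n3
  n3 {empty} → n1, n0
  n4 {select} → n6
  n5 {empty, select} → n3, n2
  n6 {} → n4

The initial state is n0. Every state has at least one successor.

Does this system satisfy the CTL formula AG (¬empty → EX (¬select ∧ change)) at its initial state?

States satisfying ¬empty → EX (¬select ∧ change): {n1, n2, n3, n5}.
States satisfying AG (¬empty → EX (¬select ∧ change)): ∅.
n0 is reachable from n0 and violates ¬empty → EX (¬select ∧ change), so AG fails at n0.
n0 ∉ Sat(AG (¬empty → EX (¬select ∧ change))).

No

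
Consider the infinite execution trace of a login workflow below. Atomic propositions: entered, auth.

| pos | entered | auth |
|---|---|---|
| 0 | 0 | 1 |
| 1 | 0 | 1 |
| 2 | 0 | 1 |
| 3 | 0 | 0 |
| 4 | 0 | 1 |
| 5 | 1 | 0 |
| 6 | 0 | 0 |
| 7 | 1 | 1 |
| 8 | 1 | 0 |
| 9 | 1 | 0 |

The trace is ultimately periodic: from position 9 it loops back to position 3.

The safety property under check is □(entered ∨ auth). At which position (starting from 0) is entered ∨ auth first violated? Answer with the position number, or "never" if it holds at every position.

3

Check entered ∨ auth at each position in order: 0 ✓, 1 ✓, 2 ✓.
At position 3 the labels are {}, so entered ∨ auth is false there. This is the first violation.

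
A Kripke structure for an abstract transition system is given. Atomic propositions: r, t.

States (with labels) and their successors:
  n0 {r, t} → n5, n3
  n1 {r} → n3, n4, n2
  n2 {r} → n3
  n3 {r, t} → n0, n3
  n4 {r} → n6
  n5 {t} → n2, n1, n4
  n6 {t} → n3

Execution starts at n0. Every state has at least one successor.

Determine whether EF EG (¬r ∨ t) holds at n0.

Holds

States satisfying EG (¬r ∨ t): {n0, n3, n6}.
States satisfying EF EG (¬r ∨ t): {n0, n1, n2, n3, n4, n5, n6}.
Some path from n0 reaches a state where EG (¬r ∨ t) holds.
n0 ∈ Sat(EF EG (¬r ∨ t)).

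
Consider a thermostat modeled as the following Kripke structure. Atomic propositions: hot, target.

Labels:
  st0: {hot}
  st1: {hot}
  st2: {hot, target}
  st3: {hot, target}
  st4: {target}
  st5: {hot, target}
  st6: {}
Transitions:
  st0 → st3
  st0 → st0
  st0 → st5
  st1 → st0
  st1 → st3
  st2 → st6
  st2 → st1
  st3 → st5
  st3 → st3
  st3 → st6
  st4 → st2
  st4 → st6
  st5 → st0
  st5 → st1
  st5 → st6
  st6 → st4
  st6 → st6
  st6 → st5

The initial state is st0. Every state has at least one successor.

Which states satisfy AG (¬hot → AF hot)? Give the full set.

States satisfying ¬hot → AF hot: {st0, st1, st2, st3, st5}.
States satisfying AG (¬hot → AF hot): ∅.

none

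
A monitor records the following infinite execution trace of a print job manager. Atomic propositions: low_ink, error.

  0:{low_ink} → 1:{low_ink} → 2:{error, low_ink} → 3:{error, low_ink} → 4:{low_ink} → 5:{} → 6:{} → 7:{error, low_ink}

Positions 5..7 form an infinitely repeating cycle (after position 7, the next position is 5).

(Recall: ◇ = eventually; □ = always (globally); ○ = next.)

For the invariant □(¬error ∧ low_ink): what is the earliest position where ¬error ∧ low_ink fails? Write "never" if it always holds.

Check ¬error ∧ low_ink at each position in order: 0 ✓, 1 ✓.
At position 2 the labels are {error, low_ink}, so ¬error ∧ low_ink is false there. This is the first violation.

2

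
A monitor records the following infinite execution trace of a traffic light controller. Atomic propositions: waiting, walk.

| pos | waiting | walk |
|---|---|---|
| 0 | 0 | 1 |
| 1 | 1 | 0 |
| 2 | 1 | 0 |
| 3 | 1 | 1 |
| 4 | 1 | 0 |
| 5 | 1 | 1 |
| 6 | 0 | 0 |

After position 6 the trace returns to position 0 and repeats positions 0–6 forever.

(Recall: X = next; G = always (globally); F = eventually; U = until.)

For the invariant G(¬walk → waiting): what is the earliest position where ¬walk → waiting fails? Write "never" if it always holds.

Check ¬walk → waiting at each position in order: 0 ✓, 1 ✓, 2 ✓, 3 ✓, 4 ✓, 5 ✓.
At position 6 the labels are {}, so ¬walk → waiting is false there. This is the first violation.

6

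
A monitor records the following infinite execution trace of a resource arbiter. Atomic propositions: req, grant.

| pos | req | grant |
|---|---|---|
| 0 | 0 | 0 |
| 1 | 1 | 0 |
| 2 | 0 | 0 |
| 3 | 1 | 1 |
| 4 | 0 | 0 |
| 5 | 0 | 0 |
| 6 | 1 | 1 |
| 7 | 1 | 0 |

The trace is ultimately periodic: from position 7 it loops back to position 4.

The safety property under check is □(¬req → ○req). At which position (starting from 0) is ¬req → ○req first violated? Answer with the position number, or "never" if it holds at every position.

4

Check ¬req → ○req at each position in order: 0 ✓, 1 ✓, 2 ✓, 3 ✓.
At position 4 the labels are {} and the next position 5 has {}, so ¬req → ○req is false there. This is the first violation.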